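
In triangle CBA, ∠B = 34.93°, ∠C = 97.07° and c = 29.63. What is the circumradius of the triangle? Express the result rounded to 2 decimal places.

14.93

The third angle is ∠A = 180° − ∠C − ∠B = 48.00°.
Law of sines: b = c·sin B/sin C ≈ 17.095.
Law of sines: a = c·sin A/sin C ≈ 22.188.
Circumradius = c/(2 sin C) ≈ 14.929.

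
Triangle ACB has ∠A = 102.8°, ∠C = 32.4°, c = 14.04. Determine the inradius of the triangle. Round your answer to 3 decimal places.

The third angle is ∠B = 180° − ∠A − ∠C = 44.80°.
Law of sines: a = c·sin A/sin C ≈ 25.551.
Law of sines: b = c·sin B/sin C ≈ 18.463.
Area = ½·c·a·sin B ≈ 126.39.
Semiperimeter s = (25.551+14.04+18.463)/2 = 29.027.
Inradius = area/s = 126.39/29.027 ≈ 4.3542.

4.354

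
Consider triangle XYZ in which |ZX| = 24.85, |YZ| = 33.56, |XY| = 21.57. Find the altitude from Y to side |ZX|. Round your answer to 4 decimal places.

21.5522

Semiperimeter s = (33.56 + 24.85 + 21.57)/2 = 39.99.
Heron's formula: area = √(39.99·6.43·15.14·18.42) ≈ 267.79.
The altitude from Y has length 2·area/|ZX| ≈ 21.552.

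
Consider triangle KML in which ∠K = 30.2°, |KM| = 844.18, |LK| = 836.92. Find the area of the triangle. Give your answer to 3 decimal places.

Area = ½·|LK|·|KM|·sin K ≈ 1.7769e+05.

area ≈ 177694.594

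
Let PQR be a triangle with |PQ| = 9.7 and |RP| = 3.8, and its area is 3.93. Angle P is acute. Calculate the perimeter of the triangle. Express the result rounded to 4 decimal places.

19.5420

From area = ½·|RP|·|PQ|·sin P, we get sin P = 2·area/(|RP|·|PQ|) ≈ 0.21324.
Taking the acute solution, ∠P ≈ 12.31°.
Law of cosines then gives |QR| ≈ 6.042.
Perimeter = 6.042 + 3.8 + 9.7 = 19.542.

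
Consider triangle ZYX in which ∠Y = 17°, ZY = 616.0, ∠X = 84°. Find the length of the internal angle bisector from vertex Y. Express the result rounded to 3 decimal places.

The third angle is ∠Z = 180° − ∠Y − ∠X = 79.00°.
Law of sines: YX = ZY·sin Z/sin X ≈ 608.01.
Law of sines: XZ = ZY·sin Y/sin X ≈ 181.09.
The bisector from Y has length 2·ZY·YX·cos(∠Y/2)/(ZY+YX) ≈ 605.26.

t_Y ≈ 605.258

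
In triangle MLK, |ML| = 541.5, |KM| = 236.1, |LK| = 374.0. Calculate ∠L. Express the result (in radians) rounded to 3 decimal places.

∠L ≈ 0.372 rad

By the law of cosines, cos L = (|ML|² + |LK|² − |KM|²) / (2·|ML|·|LK|) ≈ 0.93164, so ∠L ≈ 0.372 rad.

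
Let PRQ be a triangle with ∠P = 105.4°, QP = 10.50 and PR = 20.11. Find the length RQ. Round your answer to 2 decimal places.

25.04

By the law of cosines, RQ² = QP² + PR² − 2·QP·PR·cos P = 626.81, so RQ ≈ 25.036.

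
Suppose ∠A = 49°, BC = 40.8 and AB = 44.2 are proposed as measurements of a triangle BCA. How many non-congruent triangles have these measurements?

AB·sin A = 44.2·sin(49°) ≈ 33.36.
Since AB sin A < BC < AB (33.36 < 40.8 < 44.2), two triangles exist.

2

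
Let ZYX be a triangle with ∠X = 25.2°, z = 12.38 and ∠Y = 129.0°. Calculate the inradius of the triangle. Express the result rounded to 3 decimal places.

r ≈ 2.501

The third angle is ∠Z = 180° − ∠Y − ∠X = 25.80°.
Law of sines: y = z·sin Y/sin Z ≈ 22.106.
Law of sines: x = z·sin X/sin Z ≈ 12.111.
Area = ½·z·y·sin X ≈ 58.261.
Semiperimeter s = (12.38+22.106+12.111)/2 = 23.298.
Inradius = area/s = 58.261/23.298 ≈ 2.5006.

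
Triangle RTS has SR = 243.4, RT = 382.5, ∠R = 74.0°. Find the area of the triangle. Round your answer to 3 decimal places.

44746.972

Area = ½·SR·RT·sin R ≈ 44747.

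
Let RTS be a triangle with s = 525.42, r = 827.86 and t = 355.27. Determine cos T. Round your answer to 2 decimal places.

cos T ≈ 0.96

By the law of cosines, cos T = (s² + r² − t²) / (2·s·r) ≈ 0.96006, so ∠T ≈ 16.25°.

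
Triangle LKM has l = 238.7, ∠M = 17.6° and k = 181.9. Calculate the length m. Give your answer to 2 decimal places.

By the law of cosines, m² = l² + k² − 2·l·k·cos M = 7291.1, so m ≈ 85.388.

85.39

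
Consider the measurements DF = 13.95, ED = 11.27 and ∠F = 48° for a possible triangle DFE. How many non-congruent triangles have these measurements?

DF·sin F = 13.95·sin(48°) ≈ 10.37.
Since DF sin F < ED < DF (10.37 < 11.27 < 13.95), two triangles exist.

2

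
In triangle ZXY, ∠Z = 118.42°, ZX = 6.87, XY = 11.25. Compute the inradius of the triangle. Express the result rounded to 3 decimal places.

Law of sines: sin Y = ZX·sin Z/XY ≈ 0.53707.
Since XY ≥ ZX, only the acute value applies: ∠Y ≈ 32.48°.
Then ∠X = 180° − ∠Z − ∠Y ≈ 29.10°.
Law of sines gives YZ = XY·sin X/sin Z ≈ 6.2201.
Area = ½·XY·ZX·sin X ≈ 18.791.
Semiperimeter s = (11.25+6.2201+6.87)/2 = 12.17.
Inradius = area/s = 18.791/12.17 ≈ 1.5441.

r ≈ 1.544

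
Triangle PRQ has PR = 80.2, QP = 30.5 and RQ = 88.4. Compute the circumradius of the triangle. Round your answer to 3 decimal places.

44.390

By the law of cosines, cos P = (QP² + PR² − RQ²) / (2·QP·PR) ≈ -0.09245, so ∠P ≈ 1.663 rad.
Circumradius = RQ/(2 sin P) ≈ 44.39.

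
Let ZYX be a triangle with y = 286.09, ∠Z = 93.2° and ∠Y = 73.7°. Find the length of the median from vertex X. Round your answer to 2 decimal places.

m_X ≈ 289.94

The third angle is ∠X = 180° − ∠Z − ∠Y = 13.10°.
Law of sines: z = y·sin Z/sin Y ≈ 297.61.
Law of sines: x = y·sin X/sin Y ≈ 67.558.
Median from X: ½√(2·z² + 2·y² − x²) ≈ 289.94.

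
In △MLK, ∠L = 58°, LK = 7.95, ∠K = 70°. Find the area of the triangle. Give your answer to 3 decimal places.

The third angle is ∠M = 180° − ∠L − ∠K = 52.00°.
Law of sines: KM = LK·sin L/sin M ≈ 8.5557.
Law of sines: ML = LK·sin K/sin M ≈ 9.4803.
Area = ½·LK·KM·sin K ≈ 31.958.

area ≈ 31.958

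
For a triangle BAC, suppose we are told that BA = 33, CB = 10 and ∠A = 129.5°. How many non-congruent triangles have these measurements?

BA·sin A = 33·sin(129.5°) ≈ 25.46.
Since ∠A is not acute, a triangle exists only if CB > BA; here CB ≤ BA, so there is no triangle.

0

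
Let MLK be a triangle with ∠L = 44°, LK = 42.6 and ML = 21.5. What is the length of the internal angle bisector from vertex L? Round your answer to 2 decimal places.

t_L ≈ 26.50

By the law of cosines, KM² = ML² + LK² − 2·ML·LK·cos L = 959.32, so KM ≈ 30.973.
The bisector from L has length 2·ML·LK·cos(∠L/2)/(ML+LK) ≈ 26.496.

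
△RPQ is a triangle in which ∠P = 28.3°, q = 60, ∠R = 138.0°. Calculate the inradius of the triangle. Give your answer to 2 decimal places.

13.79

The third angle is ∠Q = 180° − ∠R − ∠P = 13.70°.
Law of sines: r = q·sin R/sin Q ≈ 169.52.
Law of sines: p = q·sin P/sin Q ≈ 120.1.
Area = ½·q·r·sin P ≈ 2411.
Semiperimeter s = (169.52+120.1+60)/2 = 174.81.
Inradius = area/s = 2411/174.81 ≈ 13.792.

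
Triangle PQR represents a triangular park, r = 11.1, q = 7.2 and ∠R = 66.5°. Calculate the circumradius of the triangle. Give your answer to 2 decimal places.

Law of sines: sin Q = q·sin R/r ≈ 0.59485.
Since r ≥ q, only the acute value applies: ∠Q ≈ 36.50°.
Then ∠P = 180° − ∠R − ∠Q ≈ 77.00°.
Law of sines gives p = r·sin P/sin R ≈ 11.794.
Circumradius = r/(2 sin R) ≈ 6.0519.

6.05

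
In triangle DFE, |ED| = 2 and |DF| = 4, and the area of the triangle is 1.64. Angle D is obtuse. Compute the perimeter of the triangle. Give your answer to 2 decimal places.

perimeter ≈ 11.88

From area = ½·|ED|·|DF|·sin D, we get sin D = 2·area/(|ED|·|DF|) ≈ 0.41000.
Taking the obtuse solution, ∠D ≈ 155.80°.
Law of cosines then gives |FE| ≈ 5.8816.
Perimeter = 5.8816 + 2 + 4 = 11.882.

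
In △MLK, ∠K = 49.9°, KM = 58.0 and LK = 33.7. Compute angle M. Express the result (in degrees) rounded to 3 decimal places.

By the law of cosines, ML² = LK² + KM² − 2·LK·KM·cos K = 1981.7, so ML ≈ 44.516.
Law of cosines again: cos M = (KM² + ML² − LK²)/(2·KM·ML) ≈ 0.81528, so ∠M ≈ 35.39°.

∠M ≈ 35.385°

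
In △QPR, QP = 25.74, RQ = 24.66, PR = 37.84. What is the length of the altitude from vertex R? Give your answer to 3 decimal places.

Semiperimeter s = (37.84 + 24.66 + 25.74)/2 = 44.12.
Heron's formula: area = √(44.12·6.28·19.46·18.38) ≈ 314.81.
The altitude from R has length 2·area/QP ≈ 24.46.

h_R ≈ 24.460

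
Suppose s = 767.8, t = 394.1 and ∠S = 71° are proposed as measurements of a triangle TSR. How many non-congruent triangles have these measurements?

t·sin S = 394.1·sin(71°) ≈ 372.6.
Since s ≥ t, exactly one triangle exists.

1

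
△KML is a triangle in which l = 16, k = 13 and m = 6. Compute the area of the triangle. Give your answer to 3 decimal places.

Semiperimeter s = (13 + 6 + 16)/2 = 17.5.
Heron's formula: area = √(17.5·4.5·11.5·1.5) ≈ 36.857.

area ≈ 36.857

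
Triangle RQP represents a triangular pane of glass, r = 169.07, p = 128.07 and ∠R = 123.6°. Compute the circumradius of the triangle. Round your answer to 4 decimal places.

101.4922

Law of sines: sin P = p·sin R/r ≈ 0.63094.
Since r ≥ p, only the acute value applies: ∠P ≈ 39.12°.
Then ∠Q = 180° − ∠R − ∠P ≈ 17.28°.
Law of sines gives q = r·sin Q/sin R ≈ 60.298.
Circumradius = r/(2 sin R) ≈ 101.49.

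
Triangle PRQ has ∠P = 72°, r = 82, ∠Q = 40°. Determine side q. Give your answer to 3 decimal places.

56.848

The third angle is ∠R = 180° − ∠Q − ∠P = 68.00°.
Law of sines: q = r·sin Q/sin R ≈ 56.848.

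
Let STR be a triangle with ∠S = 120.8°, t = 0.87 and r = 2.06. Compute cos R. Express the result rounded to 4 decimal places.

cos R ≈ 0.7362

By the law of cosines, s² = t² + r² − 2·t·r·cos S = 6.8359, so s ≈ 2.6145.
Law of cosines again: cos R = (s² + t² − r²)/(2·s·t) ≈ 0.73619, so ∠R ≈ 42.59°.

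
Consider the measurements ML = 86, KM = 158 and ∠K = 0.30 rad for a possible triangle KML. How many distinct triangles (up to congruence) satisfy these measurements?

KM·sin K = 158·sin(0.30 rad) ≈ 46.69.
Since KM sin K < ML < KM (46.69 < 86 < 158), two triangles exist.

2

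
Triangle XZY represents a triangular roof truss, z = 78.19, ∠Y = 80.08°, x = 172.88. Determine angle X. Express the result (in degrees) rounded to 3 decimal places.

By the law of cosines, y² = x² + z² − 2·x·z·cos Y = 31344, so y ≈ 177.04.
Law of cosines again: cos X = (z² + y² − x²)/(2·z·y) ≈ 0.27342, so ∠X ≈ 74.13°.

74.132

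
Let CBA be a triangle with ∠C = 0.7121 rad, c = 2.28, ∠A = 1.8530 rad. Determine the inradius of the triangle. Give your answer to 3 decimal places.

r ≈ 0.553

The third angle is ∠B = π − ∠A − ∠C = 0.5765 rad.
Law of sines: b = c·sin B/sin C ≈ 1.902.
Law of sines: a = c·sin A/sin C ≈ 3.3513.
Area = ½·c·b·sin A ≈ 2.0825.
Semiperimeter s = (2.28+1.902+3.3513)/2 = 3.7666.
Inradius = area/s = 2.0825/3.7666 ≈ 0.55288.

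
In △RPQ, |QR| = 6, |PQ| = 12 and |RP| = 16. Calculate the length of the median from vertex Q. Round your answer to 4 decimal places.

m_Q ≈ 5.0990

Median from Q: ½√(2·|PQ|² + 2·|QR|² − |RP|²) ≈ 5.099.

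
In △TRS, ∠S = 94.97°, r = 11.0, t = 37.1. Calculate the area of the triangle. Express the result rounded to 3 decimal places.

Area = ½·t·r·sin S ≈ 203.28.

203.283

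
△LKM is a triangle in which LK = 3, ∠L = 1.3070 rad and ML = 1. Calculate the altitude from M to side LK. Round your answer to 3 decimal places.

h_M ≈ 0.965

By the law of cosines, KM² = ML² + LK² − 2·ML·LK·cos L = 8.4355, so KM ≈ 2.9044.
Area = ½·ML·LK·sin L ≈ 1.4481.
The altitude from M has length 2·area/LK ≈ 0.96541.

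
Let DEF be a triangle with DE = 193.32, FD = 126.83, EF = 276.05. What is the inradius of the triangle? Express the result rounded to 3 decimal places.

Semiperimeter s = (276.05 + 126.83 + 193.32)/2 = 298.1.
Heron's formula: area = √(298.1·22.05·171.27·104.78) ≈ 10861.
Inradius = area/s = 10861/298.1 ≈ 36.434.

r ≈ 36.434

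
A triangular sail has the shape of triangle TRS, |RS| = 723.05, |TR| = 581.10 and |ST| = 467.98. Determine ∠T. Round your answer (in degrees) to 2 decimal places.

∠T ≈ 86.43°

By the law of cosines, cos T = (|ST|² + |TR|² − |RS|²) / (2·|ST|·|TR|) ≈ 0.06229, so ∠T ≈ 86.43°.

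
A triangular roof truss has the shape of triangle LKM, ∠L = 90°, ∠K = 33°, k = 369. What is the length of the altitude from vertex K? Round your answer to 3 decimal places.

h_K ≈ 568.210

The third angle is ∠M = 180° − ∠L − ∠K = 57.00°.
Law of sines: l = k·sin L/sin K ≈ 677.51.
Law of sines: m = k·sin M/sin K ≈ 568.21.
Area = ½·k·l·sin M ≈ 1.0483e+05.
The altitude from K has length 2·area/k ≈ 568.21.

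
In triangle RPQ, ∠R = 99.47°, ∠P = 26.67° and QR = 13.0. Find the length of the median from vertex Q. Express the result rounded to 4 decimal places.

m_Q ≈ 18.8626

The third angle is ∠Q = 180° − ∠R − ∠P = 53.86°.
Law of sines: PQ = QR·sin R/sin P ≈ 28.568.
Law of sines: RP = QR·sin Q/sin P ≈ 23.39.
Median from Q: ½√(2·PQ² + 2·QR² − RP²) ≈ 18.863.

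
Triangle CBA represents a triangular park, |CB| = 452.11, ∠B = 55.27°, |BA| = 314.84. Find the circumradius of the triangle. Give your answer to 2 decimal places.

By the law of cosines, |AC|² = |CB|² + |BA|² − 2·|CB|·|BA|·cos B = 1.4134e+05, so |AC| ≈ 375.95.
Area = ½·|CB|·|BA|·sin B ≈ 58492.
Circumradius = |AC|/(2 sin B) ≈ 228.72.

228.72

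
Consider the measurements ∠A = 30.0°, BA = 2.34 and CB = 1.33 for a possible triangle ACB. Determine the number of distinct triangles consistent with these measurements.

2

BA·sin A = 2.34·sin(30.0°) ≈ 1.17.
Since BA sin A < CB < BA (1.17 < 1.33 < 2.34), two triangles exist.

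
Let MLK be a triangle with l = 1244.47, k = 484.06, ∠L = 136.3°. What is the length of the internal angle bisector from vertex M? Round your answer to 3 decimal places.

676.138

Law of sines: sin K = k·sin L/l ≈ 0.26873.
Since l ≥ k, only the acute value applies: ∠K ≈ 15.59°.
Then ∠M = 180° − ∠L − ∠K ≈ 28.11°.
Law of sines gives m = l·sin M/sin L ≈ 848.73.
The bisector from M has length 2·l·k·cos(∠M/2)/(l+k) ≈ 676.14.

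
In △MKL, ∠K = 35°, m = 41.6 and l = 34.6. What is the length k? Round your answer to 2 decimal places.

By the law of cosines, k² = l² + m² − 2·l·m·cos K = 569.61, so k ≈ 23.867.

23.87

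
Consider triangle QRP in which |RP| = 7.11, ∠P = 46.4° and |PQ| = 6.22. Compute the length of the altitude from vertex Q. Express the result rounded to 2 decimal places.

By the law of cosines, |QR|² = |RP|² + |PQ|² − 2·|RP|·|PQ|·cos P = 28.245, so |QR| ≈ 5.3146.
Area = ½·|RP|·|PQ|·sin P ≈ 16.013.
The altitude from Q has length 2·area/|RP| ≈ 4.5043.

4.50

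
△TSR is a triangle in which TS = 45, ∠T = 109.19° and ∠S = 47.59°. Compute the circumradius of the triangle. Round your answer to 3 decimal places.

57.069

The third angle is ∠R = 180° − ∠T − ∠S = 23.22°.
Law of sines: SR = TS·sin T/sin R ≈ 107.79.
Law of sines: RT = TS·sin S/sin R ≈ 84.272.
Circumradius = TS/(2 sin R) ≈ 57.069.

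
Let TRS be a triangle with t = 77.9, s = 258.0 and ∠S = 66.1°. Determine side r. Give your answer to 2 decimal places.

279.54

Law of sines: sin T = t·sin S/s ≈ 0.27605.
Since s ≥ t, only the acute value applies: ∠T ≈ 16.02°.
Then ∠R = 180° − ∠S − ∠T ≈ 97.88°.
Law of sines gives r = s·sin R/sin S ≈ 279.54.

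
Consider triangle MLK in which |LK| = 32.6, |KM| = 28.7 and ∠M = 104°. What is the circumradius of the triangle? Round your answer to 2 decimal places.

Law of sines: sin L = |KM|·sin M/|LK| ≈ 0.85422.
Since |LK| ≥ |KM|, only the acute value applies: ∠L ≈ 58.67°.
Then ∠K = 180° − ∠M − ∠L ≈ 17.33°.
Law of sines gives |ML| = |LK|·sin K/sin M ≈ 10.006.
Circumradius = |LK|/(2 sin M) ≈ 16.799.

R ≈ 16.80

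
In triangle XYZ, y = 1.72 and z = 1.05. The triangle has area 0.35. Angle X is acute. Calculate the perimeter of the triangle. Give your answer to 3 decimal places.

From area = ½·y·z·sin X, we get sin X = 2·area/(y·z) ≈ 0.38760.
Taking the acute solution, ∠X ≈ 22.81°.
Law of cosines then gives x ≈ 0.85513.
Perimeter = 0.85513 + 1.72 + 1.05 = 3.6251.

perimeter ≈ 3.625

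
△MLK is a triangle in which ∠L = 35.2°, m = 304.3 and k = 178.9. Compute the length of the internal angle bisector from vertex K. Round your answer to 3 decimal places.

t_K ≈ 223.340

By the law of cosines, l² = k² + m² − 2·k·m·cos L = 35634, so l ≈ 188.77.
Law of cosines again: cos K = (m² + l² − k²)/(2·m·l) ≈ 0.83759, so ∠K ≈ 33.11°.
The bisector from K has length 2·m·l·cos(∠K/2)/(m+l) ≈ 223.34.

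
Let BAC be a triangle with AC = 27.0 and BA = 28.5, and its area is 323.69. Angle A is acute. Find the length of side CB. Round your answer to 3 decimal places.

26.633

From area = ½·BA·AC·sin A, we get sin A = 2·area/(BA·AC) ≈ 0.84130.
Taking the acute solution, ∠A ≈ 57.28°.
Law of cosines then gives CB ≈ 26.633.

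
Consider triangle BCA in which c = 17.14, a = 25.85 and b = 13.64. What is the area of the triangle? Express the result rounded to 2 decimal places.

106.99

Semiperimeter s = (13.64 + 17.14 + 25.85)/2 = 28.315.
Heron's formula: area = √(28.315·14.675·11.175·2.465) ≈ 106.99.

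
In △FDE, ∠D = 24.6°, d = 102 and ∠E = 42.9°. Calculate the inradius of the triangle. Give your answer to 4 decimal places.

The third angle is ∠F = 180° − ∠D − ∠E = 112.50°.
Law of sines: f = d·sin F/sin D ≈ 226.38.
Law of sines: e = d·sin E/sin D ≈ 166.79.
Area = ½·d·f·sin E ≈ 7859.
Semiperimeter s = (226.38+102+166.79)/2 = 247.59.
Inradius = area/s = 7859/247.59 ≈ 31.743.

31.7427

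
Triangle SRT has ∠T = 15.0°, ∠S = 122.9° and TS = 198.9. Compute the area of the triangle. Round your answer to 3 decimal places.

The third angle is ∠R = 180° − ∠T − ∠S = 42.10°.
Law of sines: RT = TS·sin S/sin R ≈ 249.1.
Law of sines: SR = TS·sin T/sin R ≈ 76.786.
Area = ½·TS·RT·sin T ≈ 6411.6.

area ≈ 6411.612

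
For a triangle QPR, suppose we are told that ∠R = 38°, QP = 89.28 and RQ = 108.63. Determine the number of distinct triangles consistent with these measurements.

RQ·sin R = 108.63·sin(38°) ≈ 66.88.
Since RQ sin R < QP < RQ (66.88 < 89.28 < 108.63), two triangles exist.

2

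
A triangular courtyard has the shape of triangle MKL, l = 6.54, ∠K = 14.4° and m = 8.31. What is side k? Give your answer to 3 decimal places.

2.559

By the law of cosines, k² = l² + m² − 2·l·m·cos K = 6.5477, so k ≈ 2.5589.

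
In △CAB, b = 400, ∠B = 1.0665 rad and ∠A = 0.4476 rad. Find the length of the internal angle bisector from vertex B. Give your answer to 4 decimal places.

The third angle is ∠C = π − ∠A − ∠B = 1.6275 rad.
Law of sines: c = b·sin C/sin B ≈ 456.14.
Law of sines: a = b·sin A/sin B ≈ 197.74.
The bisector from B has length 2·c·a·cos(∠B/2)/(c+a) ≈ 237.58.

237.5762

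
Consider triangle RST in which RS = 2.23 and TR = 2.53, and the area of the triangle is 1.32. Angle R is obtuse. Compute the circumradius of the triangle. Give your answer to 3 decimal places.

From area = ½·TR·RS·sin R, we get sin R = 2·area/(TR·RS) ≈ 0.46793.
Taking the obtuse solution, ∠R ≈ 152.10°.
Law of cosines then gives ST ≈ 4.6202.
Circumradius = ST/(2 sin R) ≈ 4.9369.

4.937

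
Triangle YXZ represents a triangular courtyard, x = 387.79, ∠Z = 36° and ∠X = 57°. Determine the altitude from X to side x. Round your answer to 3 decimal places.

The third angle is ∠Y = 180° − ∠X − ∠Z = 87.00°.
Law of sines: y = x·sin Y/sin X ≈ 461.75.
Law of sines: z = x·sin Z/sin X ≈ 271.78.
Area = ½·x·y·sin Z ≈ 52625.
The altitude from X has length 2·area/x ≈ 271.41.

271.412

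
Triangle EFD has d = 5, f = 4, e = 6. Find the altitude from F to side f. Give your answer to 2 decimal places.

Semiperimeter s = (6 + 4 + 5)/2 = 7.5.
Heron's formula: area = √(7.5·1.5·3.5·2.5) ≈ 9.9216.
The altitude from F has length 2·area/f ≈ 4.9608.

h_F ≈ 4.96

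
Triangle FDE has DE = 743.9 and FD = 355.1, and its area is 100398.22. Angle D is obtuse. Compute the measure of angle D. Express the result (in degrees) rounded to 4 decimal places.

130.5239

From area = ½·FD·DE·sin D, we get sin D = 2·area/(FD·DE) ≈ 0.76014.
Taking the obtuse solution, ∠D ≈ 130.52°.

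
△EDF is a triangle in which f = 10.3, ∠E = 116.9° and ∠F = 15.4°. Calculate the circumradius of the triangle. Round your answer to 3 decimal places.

The third angle is ∠D = 180° − ∠F − ∠E = 47.70°.
Law of sines: e = f·sin E/sin F ≈ 34.59.
Law of sines: d = f·sin D/sin F ≈ 28.688.
Circumradius = f/(2 sin F) ≈ 19.393.

19.393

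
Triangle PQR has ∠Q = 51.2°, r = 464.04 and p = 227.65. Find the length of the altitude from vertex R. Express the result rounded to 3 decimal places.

By the law of cosines, q² = r² + p² − 2·r·p·cos Q = 1.3477e+05, so q ≈ 367.11.
Area = ½·r·p·sin Q ≈ 41164.
The altitude from R has length 2·area/r ≈ 177.42.

h_R ≈ 177.416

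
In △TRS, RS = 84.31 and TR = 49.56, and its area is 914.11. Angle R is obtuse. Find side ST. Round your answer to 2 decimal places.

130.69

From area = ½·TR·RS·sin R, we get sin R = 2·area/(TR·RS) ≈ 0.43754.
Taking the obtuse solution, ∠R ≈ 154.05°.
Law of cosines then gives ST ≈ 130.69.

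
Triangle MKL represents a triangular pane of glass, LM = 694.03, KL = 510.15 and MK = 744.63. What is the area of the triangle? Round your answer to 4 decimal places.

area ≈ 170713.9760

Semiperimeter s = (510.15 + 694.03 + 744.63)/2 = 974.4.
Heron's formula: area = √(974.4·464.25·280.38·229.77) ≈ 1.7071e+05.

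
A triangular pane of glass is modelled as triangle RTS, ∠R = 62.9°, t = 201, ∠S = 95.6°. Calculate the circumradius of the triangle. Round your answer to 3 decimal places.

The third angle is ∠T = 180° − ∠S − ∠R = 21.50°.
Law of sines: r = t·sin R/sin T ≈ 488.22.
Law of sines: s = t·sin S/sin T ≈ 545.81.
Circumradius = t/(2 sin T) ≈ 274.21.

274.215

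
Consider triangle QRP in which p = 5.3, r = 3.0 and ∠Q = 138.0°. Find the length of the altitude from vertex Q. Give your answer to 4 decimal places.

By the law of cosines, q² = r² + p² − 2·r·p·cos Q = 60.722, so q ≈ 7.7924.
Area = ½·r·p·sin Q ≈ 5.3196.
The altitude from Q has length 2·area/q ≈ 1.3653.

h_Q ≈ 1.3653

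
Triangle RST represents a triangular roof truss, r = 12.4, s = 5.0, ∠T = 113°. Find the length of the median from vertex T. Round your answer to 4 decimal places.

m_T ≈ 5.7077

By the law of cosines, t² = r² + s² − 2·r·s·cos T = 227.21, so t ≈ 15.074.
Median from T: ½√(2·r² + 2·s² − t²) ≈ 5.7077.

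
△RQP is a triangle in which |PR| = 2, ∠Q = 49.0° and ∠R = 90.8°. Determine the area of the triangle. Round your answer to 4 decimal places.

The third angle is ∠P = 180° − ∠R − ∠Q = 40.20°.
Law of sines: |QP| = |PR|·sin R/sin Q ≈ 2.6498.
Law of sines: |RQ| = |PR|·sin P/sin Q ≈ 1.7105.
Area = ½·|PR|·|QP|·sin P ≈ 1.7103.

area ≈ 1.7103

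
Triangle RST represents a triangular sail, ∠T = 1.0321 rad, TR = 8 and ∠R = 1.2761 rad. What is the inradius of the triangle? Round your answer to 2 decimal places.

r ≈ 2.57

The third angle is ∠S = π − ∠T − ∠R = 0.8334 rad.
Law of sines: ST = TR·sin R/sin S ≈ 10.342.
Law of sines: RS = TR·sin T/sin S ≈ 9.277.
Area = ½·TR·ST·sin T ≈ 35.508.
Semiperimeter s = (10.342+8+9.277)/2 = 13.809.
Inradius = area/s = 35.508/13.809 ≈ 2.5713.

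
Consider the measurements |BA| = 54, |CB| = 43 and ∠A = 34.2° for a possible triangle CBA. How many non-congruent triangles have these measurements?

2

|BA|·sin A = 54·sin(34.2°) ≈ 30.35.
Since |BA| sin A < |CB| < |BA| (30.35 < 43 < 54), two triangles exist.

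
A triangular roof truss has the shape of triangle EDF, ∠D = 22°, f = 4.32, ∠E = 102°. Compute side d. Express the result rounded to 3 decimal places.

1.952

The third angle is ∠F = 180° − ∠E − ∠D = 56.00°.
Law of sines: d = f·sin D/sin F ≈ 1.952.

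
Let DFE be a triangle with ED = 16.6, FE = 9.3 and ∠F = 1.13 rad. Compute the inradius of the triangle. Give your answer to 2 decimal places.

r ≈ 3.48

Law of sines: sin D = FE·sin F/ED ≈ 0.50669.
Since ED ≥ FE, only the acute value applies: ∠D ≈ 0.531 rad.
Then ∠E = π − ∠F − ∠D ≈ 1.480 rad.
Law of sines gives DF = ED·sin E/sin F ≈ 18.279.
Area = ½·ED·FE·sin E ≈ 76.874.
Semiperimeter s = (9.3+16.6+18.279)/2 = 22.09.
Inradius = area/s = 76.874/22.09 ≈ 3.4801.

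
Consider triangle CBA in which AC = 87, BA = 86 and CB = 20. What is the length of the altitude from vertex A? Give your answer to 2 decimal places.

Semiperimeter s = (86 + 87 + 20)/2 = 96.5.
Heron's formula: area = √(96.5·10.5·9.5·76.5) ≈ 858.13.
The altitude from A has length 2·area/CB ≈ 85.813.

85.81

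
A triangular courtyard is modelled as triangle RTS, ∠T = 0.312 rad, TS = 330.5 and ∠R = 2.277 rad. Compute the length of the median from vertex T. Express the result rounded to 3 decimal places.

275.979

The third angle is ∠S = π − ∠R − ∠T = 0.553 rad.
Law of sines: SR = TS·sin T/sin R ≈ 133.34.
Law of sines: RT = TS·sin S/sin R ≈ 228.01.
Median from T: ½√(2·RT² + 2·TS² − SR²) ≈ 275.98.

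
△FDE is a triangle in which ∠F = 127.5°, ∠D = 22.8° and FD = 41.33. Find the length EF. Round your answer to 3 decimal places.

The third angle is ∠E = 180° − ∠F − ∠D = 29.70°.
Law of sines: EF = FD·sin D/sin E ≈ 32.326.

32.326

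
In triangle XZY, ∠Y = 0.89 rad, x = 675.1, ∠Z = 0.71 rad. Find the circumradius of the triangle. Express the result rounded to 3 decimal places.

R ≈ 337.694

The third angle is ∠X = π − ∠Z − ∠Y = 1.542 rad.
Law of sines: z = x·sin Z/sin X ≈ 440.24.
Law of sines: y = x·sin Y/sin X ≈ 524.82.
Circumradius = x/(2 sin X) ≈ 337.69.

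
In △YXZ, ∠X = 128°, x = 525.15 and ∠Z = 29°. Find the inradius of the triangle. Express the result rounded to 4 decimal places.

The third angle is ∠Y = 180° − ∠X − ∠Z = 23.00°.
Law of sines: y = x·sin Y/sin X ≈ 260.39.
Law of sines: z = x·sin Z/sin X ≈ 323.09.
Area = ½·x·y·sin Z ≈ 33148.
Semiperimeter s = (260.39+525.15+323.09)/2 = 554.32.
Inradius = area/s = 33148/554.32 ≈ 59.799.

r ≈ 59.7993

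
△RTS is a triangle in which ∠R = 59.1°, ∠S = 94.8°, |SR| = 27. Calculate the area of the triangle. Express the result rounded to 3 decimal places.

area ≈ 708.434

The third angle is ∠T = 180° − ∠S − ∠R = 26.10°.
Law of sines: |TS| = |SR|·sin R/sin T ≈ 52.661.
Law of sines: |RT| = |SR|·sin S/sin T ≈ 61.157.
Area = ½·|SR|·|TS|·sin S ≈ 708.43.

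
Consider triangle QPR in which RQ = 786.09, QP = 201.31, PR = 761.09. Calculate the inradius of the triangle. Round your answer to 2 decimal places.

r ≈ 87.63

Semiperimeter s = (761.09 + 786.09 + 201.31)/2 = 874.25.
Heron's formula: area = √(874.25·113.15·88.155·672.93) ≈ 76606.
Inradius = area/s = 76606/874.25 ≈ 87.625.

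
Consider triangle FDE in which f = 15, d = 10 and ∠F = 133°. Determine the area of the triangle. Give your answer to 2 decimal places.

area ≈ 22.95

Law of sines: sin D = d·sin F/f ≈ 0.48757.
Since f ≥ d, only the acute value applies: ∠D ≈ 29.18°.
Then ∠E = 180° − ∠F − ∠D ≈ 17.82°.
Law of sines gives e = f·sin E/sin F ≈ 6.2763.
Area = ½·f·d·sin E ≈ 22.951.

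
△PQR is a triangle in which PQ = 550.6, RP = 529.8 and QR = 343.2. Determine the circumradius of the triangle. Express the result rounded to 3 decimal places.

285.273

By the law of cosines, cos P = (RP² + PQ² − QR²) / (2·RP·PQ) ≈ 0.79885, so ∠P ≈ 36.98°.
Circumradius = QR/(2 sin P) ≈ 285.27.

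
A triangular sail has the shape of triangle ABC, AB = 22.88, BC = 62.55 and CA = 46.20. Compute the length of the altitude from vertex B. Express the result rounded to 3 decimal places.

18.416

Semiperimeter s = (62.55 + 46.2 + 22.88)/2 = 65.815.
Heron's formula: area = √(65.815·3.265·19.615·42.935) ≈ 425.41.
The altitude from B has length 2·area/CA ≈ 18.416.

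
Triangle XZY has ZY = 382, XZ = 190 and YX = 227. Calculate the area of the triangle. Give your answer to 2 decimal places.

Semiperimeter s = (382 + 227 + 190)/2 = 399.5.
Heron's formula: area = √(399.5·17.5·172.5·209.5) ≈ 15895.

area ≈ 15895.13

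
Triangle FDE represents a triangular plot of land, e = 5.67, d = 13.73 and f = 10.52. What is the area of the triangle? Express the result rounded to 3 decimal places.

Semiperimeter s = (10.52 + 13.73 + 5.67)/2 = 14.96.
Heron's formula: area = √(14.96·4.44·1.23·9.29) ≈ 27.55.

area ≈ 27.550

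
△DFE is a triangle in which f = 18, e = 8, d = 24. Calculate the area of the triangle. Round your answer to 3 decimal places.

54.544

Semiperimeter s = (24 + 18 + 8)/2 = 25.
Heron's formula: area = √(25·1·7·17) ≈ 54.544.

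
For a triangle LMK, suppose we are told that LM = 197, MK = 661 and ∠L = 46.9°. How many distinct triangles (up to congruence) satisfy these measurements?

1

LM·sin L = 197·sin(46.9°) ≈ 143.8.
Since MK ≥ LM, exactly one triangle exists.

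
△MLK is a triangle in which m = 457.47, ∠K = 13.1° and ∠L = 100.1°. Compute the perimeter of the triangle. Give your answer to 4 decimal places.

The third angle is ∠M = 180° − ∠L − ∠K = 66.80°.
Law of sines: l = m·sin L/sin M ≈ 490.
Law of sines: k = m·sin K/sin M ≈ 112.81.
Semiperimeter s = (457.47+490+112.81)/2 = 530.14.
Perimeter = 457.47 + 490 + 112.81 = 1060.3.

1060.2831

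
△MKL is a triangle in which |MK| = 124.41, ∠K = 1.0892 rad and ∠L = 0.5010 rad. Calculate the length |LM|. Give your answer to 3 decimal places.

229.562

The third angle is ∠M = π − ∠K − ∠L = 1.5514 rad.
Law of sines: |LM| = |MK|·sin K/sin L ≈ 229.56.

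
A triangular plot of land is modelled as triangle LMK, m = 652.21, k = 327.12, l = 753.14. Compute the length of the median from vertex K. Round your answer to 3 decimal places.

m_K ≈ 685.235

Median from K: ½√(2·l² + 2·m² − k²) ≈ 685.23.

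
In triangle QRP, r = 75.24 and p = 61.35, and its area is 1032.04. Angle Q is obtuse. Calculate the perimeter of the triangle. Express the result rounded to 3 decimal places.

perimeter ≈ 269.565

From area = ½·r·p·sin Q, we get sin Q = 2·area/(r·p) ≈ 0.44716.
Taking the obtuse solution, ∠Q ≈ 2.678 rad.
Law of cosines then gives q ≈ 132.98.
Perimeter = 132.98 + 75.24 + 61.35 = 269.57.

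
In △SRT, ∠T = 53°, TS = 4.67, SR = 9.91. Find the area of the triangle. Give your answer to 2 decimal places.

area ≈ 22.36

Law of sines: sin R = TS·sin T/SR ≈ 0.37635.
Since SR ≥ TS, only the acute value applies: ∠R ≈ 22.11°.
Then ∠S = 180° − ∠T − ∠R ≈ 104.89°.
Law of sines gives RT = SR·sin S/sin T ≈ 11.992.
Area = ½·SR·TS·sin S ≈ 22.363.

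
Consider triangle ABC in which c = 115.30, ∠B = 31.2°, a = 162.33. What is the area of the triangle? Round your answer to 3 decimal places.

Area = ½·c·a·sin B ≈ 4847.9.

area ≈ 4847.865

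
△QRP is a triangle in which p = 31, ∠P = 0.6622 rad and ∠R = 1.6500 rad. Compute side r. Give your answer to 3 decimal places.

The third angle is ∠Q = π − ∠R − ∠P = 0.8294 rad.
Law of sines: r = p·sin R/sin P ≈ 50.26.

50.260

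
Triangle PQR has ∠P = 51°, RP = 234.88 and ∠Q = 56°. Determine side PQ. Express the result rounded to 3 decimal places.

The third angle is ∠R = 180° − ∠P − ∠Q = 73.00°.
Law of sines: PQ = RP·sin R/sin Q ≈ 270.94.

270.937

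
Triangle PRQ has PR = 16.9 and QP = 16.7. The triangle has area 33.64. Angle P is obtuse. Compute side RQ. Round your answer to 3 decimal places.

33.357

From area = ½·QP·PR·sin P, we get sin P = 2·area/(QP·PR) ≈ 0.23839.
Taking the obtuse solution, ∠P ≈ 166.21°.
Law of cosines then gives RQ ≈ 33.357.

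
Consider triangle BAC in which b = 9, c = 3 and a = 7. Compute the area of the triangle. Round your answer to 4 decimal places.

Semiperimeter s = (9 + 7 + 3)/2 = 9.5.
Heron's formula: area = √(9.5·0.5·2.5·6.5) ≈ 8.7856.

area ≈ 8.7856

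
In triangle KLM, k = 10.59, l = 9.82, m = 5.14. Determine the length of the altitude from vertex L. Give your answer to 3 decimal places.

5.111

Semiperimeter s = (10.59 + 9.82 + 5.14)/2 = 12.775.
Heron's formula: area = √(12.775·2.185·2.955·7.635) ≈ 25.095.
The altitude from L has length 2·area/l ≈ 5.111.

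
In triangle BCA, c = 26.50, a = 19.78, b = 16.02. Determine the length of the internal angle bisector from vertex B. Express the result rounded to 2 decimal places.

21.48

By the law of cosines, cos B = (c² + a² − b²) / (2·c·a) ≈ 0.79827, so ∠B ≈ 37.03°.
The bisector from B has length 2·c·a·cos(∠B/2)/(c+a) ≈ 21.479.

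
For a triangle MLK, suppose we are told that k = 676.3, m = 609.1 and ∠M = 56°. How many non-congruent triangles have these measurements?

2

k·sin M = 676.3·sin(56°) ≈ 560.7.
Since k sin M < m < k (560.7 < 609.1 < 676.3), two triangles exist.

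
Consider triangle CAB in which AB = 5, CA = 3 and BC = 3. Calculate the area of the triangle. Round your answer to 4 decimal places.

4.1458

Semiperimeter s = (5 + 3 + 3)/2 = 5.5.
Heron's formula: area = √(5.5·0.5·2.5·2.5) ≈ 4.1458.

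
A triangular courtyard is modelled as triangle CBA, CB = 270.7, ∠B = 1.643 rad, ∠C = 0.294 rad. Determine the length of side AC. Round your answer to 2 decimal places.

The third angle is ∠A = π − ∠C − ∠B = 1.205 rad.
Law of sines: AC = CB·sin B/sin A ≈ 289.17.

289.17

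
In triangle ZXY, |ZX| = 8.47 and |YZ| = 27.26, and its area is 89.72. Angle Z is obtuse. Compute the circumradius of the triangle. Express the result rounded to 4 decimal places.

From area = ½·|YZ|·|ZX|·sin Z, we get sin Z = 2·area/(|YZ|·|ZX|) ≈ 0.77716.
Taking the obtuse solution, ∠Z ≈ 129.00°.
Law of cosines then gives |XY| ≈ 33.248.
Circumradius = |XY|/(2 sin Z) ≈ 21.391.

R ≈ 21.3909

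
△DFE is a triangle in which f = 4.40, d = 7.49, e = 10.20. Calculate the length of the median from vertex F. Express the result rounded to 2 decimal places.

m_F ≈ 8.67

Median from F: ½√(2·e² + 2·d² − f²) ≈ 8.6735.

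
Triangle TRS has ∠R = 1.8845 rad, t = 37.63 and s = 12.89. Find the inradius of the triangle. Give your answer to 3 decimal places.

4.914

By the law of cosines, r² = s² + t² − 2·s·t·cos R = 1881.5, so r ≈ 43.377.
Area = ½·s·t·sin R ≈ 230.69.
Semiperimeter p = (37.63+43.377+12.89)/2 = 46.948.
Inradius = area/p = 230.69/46.948 ≈ 4.9137.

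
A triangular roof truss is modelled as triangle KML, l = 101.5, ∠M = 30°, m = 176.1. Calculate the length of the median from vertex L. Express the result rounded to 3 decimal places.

Law of sines: sin L = l·sin M/m ≈ 0.28819.
Since m ≥ l, only the acute value applies: ∠L ≈ 16.75°.
Then ∠K = 180° − ∠M − ∠L ≈ 133.25°.
Law of sines gives k = m·sin K/sin M ≈ 256.53.
Median from L: ½√(2·k² + 2·m² − l²) ≈ 214.09.

m_L ≈ 214.089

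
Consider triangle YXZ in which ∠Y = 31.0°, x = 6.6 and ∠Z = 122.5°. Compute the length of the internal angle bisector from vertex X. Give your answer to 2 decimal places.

9.21

The third angle is ∠X = 180° − ∠Z − ∠Y = 26.50°.
Law of sines: y = x·sin Y/sin X ≈ 7.6183.
Law of sines: z = x·sin Z/sin X ≈ 12.475.
The bisector from X has length 2·z·y·cos(∠X/2)/(z+y) ≈ 9.2079.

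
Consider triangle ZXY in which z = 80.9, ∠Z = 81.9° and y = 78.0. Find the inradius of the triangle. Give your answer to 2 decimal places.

r ≈ 13.97

Law of sines: sin Y = y·sin Z/z ≈ 0.95453.
Since z ≥ y, only the acute value applies: ∠Y ≈ 72.66°.
Then ∠X = 180° − ∠Z − ∠Y ≈ 25.44°.
Law of sines gives x = z·sin X/sin Z ≈ 35.107.
Area = ½·z·y·sin X ≈ 1355.5.
Semiperimeter s = (80.9+35.107+78)/2 = 97.003.
Inradius = area/s = 1355.5/97.003 ≈ 13.974.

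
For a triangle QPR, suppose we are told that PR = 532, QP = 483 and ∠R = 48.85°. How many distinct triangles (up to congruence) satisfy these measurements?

2

PR·sin R = 532·sin(48.85°) ≈ 400.6.
Since PR sin R < QP < PR (400.6 < 483 < 532), two triangles exist.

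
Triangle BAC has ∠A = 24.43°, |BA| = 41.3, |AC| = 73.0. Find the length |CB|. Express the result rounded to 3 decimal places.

By the law of cosines, |CB|² = |BA|² + |AC|² − 2·|BA|·|AC|·cos A = 1544.8, so |CB| ≈ 39.303.

39.303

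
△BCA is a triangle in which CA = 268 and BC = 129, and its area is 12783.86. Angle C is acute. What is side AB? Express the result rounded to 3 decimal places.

204.754

From area = ½·BC·CA·sin C, we get sin C = 2·area/(BC·CA) ≈ 0.73955.
Taking the acute solution, ∠C ≈ 47.69°.
Law of cosines then gives AB ≈ 204.75.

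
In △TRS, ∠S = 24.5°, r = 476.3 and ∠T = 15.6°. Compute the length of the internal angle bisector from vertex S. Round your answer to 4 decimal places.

274.1822

The third angle is ∠R = 180° − ∠S − ∠T = 139.90°.
Law of sines: t = r·sin T/sin R ≈ 198.85.
Law of sines: s = r·sin S/sin R ≈ 306.65.
The bisector from S has length 2·t·r·cos(∠S/2)/(t+r) ≈ 274.18.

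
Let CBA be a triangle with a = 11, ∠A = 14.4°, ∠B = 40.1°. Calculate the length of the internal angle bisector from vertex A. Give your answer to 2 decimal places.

t_A ≈ 31.56

The third angle is ∠C = 180° − ∠B − ∠A = 125.50°.
Law of sines: c = a·sin C/sin A ≈ 36.01.
Law of sines: b = a·sin B/sin A ≈ 28.491.
The bisector from A has length 2·c·b·cos(∠A/2)/(c+b) ≈ 31.561.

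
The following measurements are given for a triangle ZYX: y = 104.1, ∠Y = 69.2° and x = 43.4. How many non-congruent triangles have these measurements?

1

x·sin Y = 43.4·sin(69.2°) ≈ 40.57.
Since y ≥ x, exactly one triangle exists.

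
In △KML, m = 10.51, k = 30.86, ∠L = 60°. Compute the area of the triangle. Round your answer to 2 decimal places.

Area = ½·k·m·sin L ≈ 140.44.

140.44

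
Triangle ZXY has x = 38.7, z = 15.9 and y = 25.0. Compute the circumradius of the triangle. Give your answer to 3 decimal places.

By the law of cosines, cos Z = (x² + y² − z²) / (2·x·y) ≈ 0.96635, so ∠Z ≈ 14.91°.
Circumradius = z/(2 sin Z) ≈ 30.904.

30.904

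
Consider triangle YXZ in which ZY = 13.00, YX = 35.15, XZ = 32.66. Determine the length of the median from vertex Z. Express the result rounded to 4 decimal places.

17.5772

Median from Z: ½√(2·XZ² + 2·ZY² − YX²) ≈ 17.577.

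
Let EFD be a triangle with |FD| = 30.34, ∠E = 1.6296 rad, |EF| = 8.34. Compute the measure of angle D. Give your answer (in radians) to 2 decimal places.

∠D ≈ 0.28 rad

Law of sines: sin D = |EF|·sin E/|FD| ≈ 0.27441.
Since |FD| ≥ |EF|, only the acute value applies: ∠D ≈ 0.2780 rad.
Then ∠F = π − ∠E − ∠D ≈ 1.2340 rad.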